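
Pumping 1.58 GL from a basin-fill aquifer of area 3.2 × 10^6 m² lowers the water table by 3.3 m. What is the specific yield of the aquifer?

Sy ≈ 0.15

ΔV = 1.58 GL = 1.58 × 10^6 m³
Sy = ΔV / (A × Δh) = 1.58 × 10^6 m³ / (3.2 × 10^6 m² × 3.3 m) = 0.1496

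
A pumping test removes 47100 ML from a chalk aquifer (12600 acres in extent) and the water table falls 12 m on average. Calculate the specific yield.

Sy ≈ 0.077

A = 12600 acres = 5.099 × 10^7 m²
ΔV = 47100 ML = 4.71 × 10^7 m³
Sy = ΔV / (A × Δh) = 4.71 × 10^7 m³ / (5.099 × 10^7 m² × 12 m) = 0.07698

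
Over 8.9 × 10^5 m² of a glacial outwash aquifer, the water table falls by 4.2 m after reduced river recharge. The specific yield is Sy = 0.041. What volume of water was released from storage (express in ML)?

ΔV ≈ 153 ML

ΔV = Sy × A × Δh = 0.041 × 8.9 × 10^5 m² × 4.2 m = 1.533 × 10^5 m³
ΔV = 1.533 × 10^5 m³ = 153.3 ML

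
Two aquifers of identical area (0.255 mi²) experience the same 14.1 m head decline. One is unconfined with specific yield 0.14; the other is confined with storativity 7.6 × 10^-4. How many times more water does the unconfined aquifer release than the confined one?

A = 0.255 mi² = 6.604 × 10^5 m²
Unconfined: ΔV_u = Sy × A × Δh = 0.14 × 6.604 × 10^5 × 14.1 = 1.304 × 10^6 m³
Confined: ΔV_c = S × A × Δh = 7.6 × 10^-4 × 6.604 × 10^5 × 14.1 = 7077 m³
Ratio = ΔV_u / ΔV_c = Sy / S = 0.14 / 7.6 × 10^-4 = 184.2

ΔV_u / ΔV_c ≈ 184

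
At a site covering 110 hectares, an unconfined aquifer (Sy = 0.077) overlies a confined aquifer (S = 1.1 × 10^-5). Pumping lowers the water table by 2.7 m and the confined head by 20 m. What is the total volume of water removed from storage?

ΔV ≈ 2.29 × 10^5 m³

A = 110 hectares = 1.1 × 10^6 m²
Unconfined: ΔV_u = Sy × A × Δh_u = 0.077 × 1.1 × 10^6 × 2.7 = 2.287 × 10^5 m³
Confined: ΔV_c = S × A × Δh_c = 1.1 × 10^-5 × 1.1 × 10^6 × 20 = 242 m³
Total ΔV = 2.287 × 10^5 + 242 = 2.289 × 10^5 m³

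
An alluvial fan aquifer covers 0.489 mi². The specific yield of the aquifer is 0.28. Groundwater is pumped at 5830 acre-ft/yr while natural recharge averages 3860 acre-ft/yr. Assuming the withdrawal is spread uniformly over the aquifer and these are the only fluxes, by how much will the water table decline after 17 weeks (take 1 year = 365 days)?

Δh ≈ 2.23 m

A = 0.489 mi² = 1.267 × 10^6 m²
Net abstraction = 5830 − 3860 = 1970 acre-ft/yr
Q_net = 1970 acre-ft/yr = 6657 m³/d
t = 17 weeks = 119 d
ΔV = Q × t = 6657 m³/d × 119 d = 7.922 × 10^5 m³
Δh = ΔV / (Sy × A) = 7.922 × 10^5 / (0.28 × 1.267 × 10^6) = 2.234 m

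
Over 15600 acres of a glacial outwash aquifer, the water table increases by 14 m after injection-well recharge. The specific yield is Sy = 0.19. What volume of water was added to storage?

ΔV ≈ 1.68 × 10^8 m³

A = 15600 acres = 6.313 × 10^7 m²
ΔV = Sy × A × Δh = 0.19 × 6.313 × 10^7 m² × 14 m = 1.679 × 10^8 m³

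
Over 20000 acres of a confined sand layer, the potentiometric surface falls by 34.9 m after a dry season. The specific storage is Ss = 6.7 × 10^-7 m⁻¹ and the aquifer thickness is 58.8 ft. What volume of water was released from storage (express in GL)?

b = 58.8 ft = 17.92 m
S = Ss × b = 6.7 × 10^-7 m⁻¹ × 17.92 m = 1.201 × 10^-5
A = 20000 acres = 8.094 × 10^7 m²
ΔV = S × A × Δh = 1.201 × 10^-5 × 8.094 × 10^7 m² × 34.9 m = 33920 m³
ΔV = 33920 m³ = 0.03392 GL

ΔV ≈ 0.0339 GL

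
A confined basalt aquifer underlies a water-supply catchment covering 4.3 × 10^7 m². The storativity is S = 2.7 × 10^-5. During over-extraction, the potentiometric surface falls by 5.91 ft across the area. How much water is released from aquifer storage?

ΔV ≈ 2090 m³

Δh = 5.91 ft = 1.801 m
ΔV = S × A × Δh = 2.7 × 10^-5 × 4.3 × 10^7 m² × 1.801 m = 2091 m³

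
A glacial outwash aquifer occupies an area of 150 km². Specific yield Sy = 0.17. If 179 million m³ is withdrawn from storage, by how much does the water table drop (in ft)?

Δh ≈ 23 ft

A = 150 km² = 1.5 × 10^8 m²
ΔV = 179 million m³ = 1.79 × 10^8 m³
Δh = ΔV / (Sy × A) = 1.79 × 10^8 m³ / (0.17 × 1.5 × 10^8 m²) = 7.02 m
Δh = 7.02 m = 23.03 ft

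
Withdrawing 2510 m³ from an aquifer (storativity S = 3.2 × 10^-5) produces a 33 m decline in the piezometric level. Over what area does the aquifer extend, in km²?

A = ΔV / (S × Δh) = 2510 / (3.2 × 10^-5 × 33) = 2.377 × 10^6 m²
A = 2.377 × 10^6 m² = 2.377 km²

A ≈ 2.38 km²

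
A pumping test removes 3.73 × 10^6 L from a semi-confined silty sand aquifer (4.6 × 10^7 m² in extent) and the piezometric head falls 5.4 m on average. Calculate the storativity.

ΔV = 3.73 × 10^6 L = 3730 m³
S = ΔV / (A × Δh) = 3730 m³ / (4.6 × 10^7 m² × 5.4 m) = 1.502 × 10^-5

S ≈ 1.5 × 10^-5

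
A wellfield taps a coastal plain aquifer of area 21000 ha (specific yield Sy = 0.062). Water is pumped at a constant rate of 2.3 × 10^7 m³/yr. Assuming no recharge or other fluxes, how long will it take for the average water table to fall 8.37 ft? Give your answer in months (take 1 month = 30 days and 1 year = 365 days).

A = 21000 ha = 2.1 × 10^8 m²
Δh = 8.37 ft = 2.551 m
ΔV = Sy × A × Δh = 0.062 × 2.1 × 10^8 × 2.551 = 3.322 × 10^7 m³
Q = 2.3 × 10^7 m³/yr = 63010 m³/d
t = ΔV / Q = 3.322 × 10^7 m³ / 63010 m³/d = 527.1 d
t = 527.1 d ≈ 17.57 months

t ≈ 17.6 months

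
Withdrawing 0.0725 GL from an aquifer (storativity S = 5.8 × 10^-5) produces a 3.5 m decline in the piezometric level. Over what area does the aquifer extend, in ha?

ΔV = 0.0725 GL = 72500 m³
A = ΔV / (S × Δh) = 72500 / (5.8 × 10^-5 × 3.5) = 3.571 × 10^8 m²
A = 3.571 × 10^8 m² = 35710 ha

A ≈ 35700 ha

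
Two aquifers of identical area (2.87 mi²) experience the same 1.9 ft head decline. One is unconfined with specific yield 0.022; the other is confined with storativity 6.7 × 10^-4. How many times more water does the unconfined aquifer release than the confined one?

ΔV_u / ΔV_c ≈ 32.8

A = 2.87 mi² = 7.433 × 10^6 m²
Δh = 1.9 ft = 0.5791 m
Unconfined: ΔV_u = Sy × A × Δh = 0.022 × 7.433 × 10^6 × 0.5791 = 94700 m³
Confined: ΔV_c = S × A × Δh = 6.7 × 10^-4 × 7.433 × 10^6 × 0.5791 = 2884 m³
Ratio = ΔV_u / ΔV_c = Sy / S = 0.022 / 6.7 × 10^-4 = 32.84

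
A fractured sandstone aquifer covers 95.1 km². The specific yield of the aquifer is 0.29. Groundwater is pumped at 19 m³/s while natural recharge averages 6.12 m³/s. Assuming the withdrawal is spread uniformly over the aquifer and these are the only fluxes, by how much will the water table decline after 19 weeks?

A = 95.1 km² = 9.51 × 10^7 m²
Net abstraction = 19 − 6.12 = 12.88 m³/s
Q_net = 12.88 m³/s = 1.113 × 10^6 m³/d
t = 19 weeks = 133 d
ΔV = Q × t = 1.113 × 10^6 m³/d × 133 d = 1.48 × 10^8 m³
Δh = ΔV / (Sy × A) = 1.48 × 10^8 / (0.29 × 9.51 × 10^7) = 5.367 m

Δh ≈ 5.37 m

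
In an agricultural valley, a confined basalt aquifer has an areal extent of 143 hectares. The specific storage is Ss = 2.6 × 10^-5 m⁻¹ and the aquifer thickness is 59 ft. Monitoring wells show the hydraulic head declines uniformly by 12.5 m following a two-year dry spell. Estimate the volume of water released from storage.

ΔV ≈ 8360 m³

b = 59 ft = 17.98 m
S = Ss × b = 2.6 × 10^-5 m⁻¹ × 17.98 m = 4.676 × 10^-4
A = 143 hectares = 1.43 × 10^6 m²
ΔV = S × A × Δh = 4.676 × 10^-4 × 1.43 × 10^6 m² × 12.5 m = 8358 m³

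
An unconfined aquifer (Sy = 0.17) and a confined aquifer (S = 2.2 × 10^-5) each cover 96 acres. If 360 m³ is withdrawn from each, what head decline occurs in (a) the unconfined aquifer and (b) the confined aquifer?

A = 96 acres = 3.885 × 10^5 m²
Unconfined: Δh_u = ΔV/(Sy·A) = 360/(0.17 × 3.885 × 10^5) = 0.005451 m
Confined: Δh_c = ΔV/(S·A) = 360/(2.2 × 10^-5 × 3.885 × 10^5) = 42.12 m

Δh_u ≈ 0.00545 m; Δh_c ≈ 42.1 m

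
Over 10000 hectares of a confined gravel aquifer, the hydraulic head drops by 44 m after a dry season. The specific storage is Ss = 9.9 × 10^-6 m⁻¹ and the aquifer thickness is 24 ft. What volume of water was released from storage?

b = 24 ft = 7.315 m
S = Ss × b = 9.9 × 10^-6 m⁻¹ × 7.315 m = 7.242 × 10^-5
A = 10000 hectares = 1 × 10^8 m²
ΔV = S × A × Δh = 7.242 × 10^-5 × 1 × 10^8 m² × 44 m = 3.187 × 10^5 m³

ΔV ≈ 3.19 × 10^5 m³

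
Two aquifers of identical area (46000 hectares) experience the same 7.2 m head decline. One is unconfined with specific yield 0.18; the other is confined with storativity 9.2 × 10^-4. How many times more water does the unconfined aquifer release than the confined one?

A = 46000 hectares = 4.6 × 10^8 m²
Unconfined: ΔV_u = Sy × A × Δh = 0.18 × 4.6 × 10^8 × 7.2 = 5.962 × 10^8 m³
Confined: ΔV_c = S × A × Δh = 9.2 × 10^-4 × 4.6 × 10^8 × 7.2 = 3.047 × 10^6 m³
Ratio = ΔV_u / ΔV_c = Sy / S = 0.18 / 9.2 × 10^-4 = 195.7

ΔV_u / ΔV_c ≈ 196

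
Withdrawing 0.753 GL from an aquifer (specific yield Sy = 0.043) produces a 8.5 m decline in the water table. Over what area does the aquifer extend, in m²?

A ≈ 2.06 × 10^6 m²

ΔV = 0.753 GL = 7.53 × 10^5 m³
A = ΔV / (Sy × Δh) = 7.53 × 10^5 / (0.043 × 8.5) = 2.06 × 10^6 m²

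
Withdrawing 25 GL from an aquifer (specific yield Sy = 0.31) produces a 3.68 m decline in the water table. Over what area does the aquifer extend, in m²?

A ≈ 2.19 × 10^7 m²

ΔV = 25 GL = 2.5 × 10^7 m³
A = ΔV / (Sy × Δh) = 2.5 × 10^7 / (0.31 × 3.68) = 2.191 × 10^7 m²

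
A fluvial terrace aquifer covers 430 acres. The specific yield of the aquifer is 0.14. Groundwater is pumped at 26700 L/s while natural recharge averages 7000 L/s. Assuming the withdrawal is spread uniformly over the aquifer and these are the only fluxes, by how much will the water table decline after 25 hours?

A = 430 acres = 1.74 × 10^6 m²
Net abstraction = 26700 − 7000 = 19700 L/s
Q_net = 19700 L/s = 1.702 × 10^6 m³/d
t = 25 hours = 1.042 d
ΔV = Q × t = 1.702 × 10^6 m³/d × 1.042 d = 1.773 × 10^6 m³
Δh = ΔV / (Sy × A) = 1.773 × 10^6 / (0.14 × 1.74 × 10^6) = 7.278 m

Δh ≈ 7.28 m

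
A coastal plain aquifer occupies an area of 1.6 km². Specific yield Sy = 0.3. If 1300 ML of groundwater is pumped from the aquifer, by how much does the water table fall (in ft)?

Δh ≈ 8.89 ft

A = 1.6 km² = 1.6 × 10^6 m²
ΔV = 1300 ML = 1.3 × 10^6 m³
Δh = ΔV / (Sy × A) = 1.3 × 10^6 m³ / (0.3 × 1.6 × 10^6 m²) = 2.708 m
Δh = 2.708 m = 8.886 ft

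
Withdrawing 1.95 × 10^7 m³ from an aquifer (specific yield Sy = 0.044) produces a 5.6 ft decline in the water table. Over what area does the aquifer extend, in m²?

Δh = 5.6 ft = 1.707 m
A = ΔV / (Sy × Δh) = 1.95 × 10^7 / (0.044 × 1.707) = 2.596 × 10^8 m²

A ≈ 2.6 × 10^8 m²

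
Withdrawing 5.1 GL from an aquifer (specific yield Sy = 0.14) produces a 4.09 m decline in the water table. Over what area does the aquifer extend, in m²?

A ≈ 8.91 × 10^6 m²

ΔV = 5.1 GL = 5.1 × 10^6 m³
A = ΔV / (Sy × Δh) = 5.1 × 10^6 / (0.14 × 4.09) = 8.907 × 10^6 m²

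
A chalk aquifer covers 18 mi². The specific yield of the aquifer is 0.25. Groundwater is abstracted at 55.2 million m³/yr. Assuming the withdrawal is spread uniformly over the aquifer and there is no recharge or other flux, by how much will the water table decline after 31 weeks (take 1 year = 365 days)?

Δh ≈ 2.82 m

A = 18 mi² = 4.662 × 10^7 m²
Q = 55.2 million m³/yr = 1.512 × 10^5 m³/d
t = 31 weeks = 217 d
ΔV = Q × t = 1.512 × 10^5 m³/d × 217 d = 3.282 × 10^7 m³
Δh = ΔV / (Sy × A) = 3.282 × 10^7 / (0.25 × 4.662 × 10^7) = 2.816 m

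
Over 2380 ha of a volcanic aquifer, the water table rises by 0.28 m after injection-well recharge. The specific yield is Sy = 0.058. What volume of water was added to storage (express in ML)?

A = 2380 ha = 2.38 × 10^7 m²
ΔV = Sy × A × Δh = 0.058 × 2.38 × 10^7 m² × 0.28 m = 3.865 × 10^5 m³
ΔV = 3.865 × 10^5 m³ = 386.5 ML

ΔV ≈ 387 ML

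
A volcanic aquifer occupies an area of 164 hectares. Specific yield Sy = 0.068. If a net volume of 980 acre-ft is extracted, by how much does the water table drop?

A = 164 hectares = 1.64 × 10^6 m²
ΔV = 980 acre-ft = 1.209 × 10^6 m³
Δh = ΔV / (Sy × A) = 1.209 × 10^6 m³ / (0.068 × 1.64 × 10^6 m²) = 10.84 m

Δh ≈ 10.8 m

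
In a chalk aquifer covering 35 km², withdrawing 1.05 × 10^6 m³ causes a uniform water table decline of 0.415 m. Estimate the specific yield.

A = 35 km² = 3.5 × 10^7 m²
Sy = ΔV / (A × Δh) = 1.05 × 10^6 m³ / (3.5 × 10^7 m² × 0.415 m) = 0.07229

Sy ≈ 0.072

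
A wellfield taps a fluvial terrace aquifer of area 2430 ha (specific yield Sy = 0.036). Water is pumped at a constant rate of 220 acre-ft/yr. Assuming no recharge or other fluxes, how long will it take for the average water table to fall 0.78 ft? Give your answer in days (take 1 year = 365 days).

A = 2430 ha = 2.43 × 10^7 m²
Δh = 0.78 ft = 0.2377 m
ΔV = Sy × A × Δh = 0.036 × 2.43 × 10^7 × 0.2377 = 2.08 × 10^5 m³
Q = 220 acre-ft/yr = 743.5 m³/d
t = ΔV / Q = 2.08 × 10^5 m³ / 743.5 m³/d = 279.7 d

t ≈ 280 days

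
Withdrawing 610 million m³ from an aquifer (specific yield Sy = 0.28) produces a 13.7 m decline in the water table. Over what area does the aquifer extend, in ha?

A ≈ 15900 ha

ΔV = 610 million m³ = 6.1 × 10^8 m³
A = ΔV / (Sy × Δh) = 6.1 × 10^8 / (0.28 × 13.7) = 1.59 × 10^8 m²
A = 1.59 × 10^8 m² = 15900 ha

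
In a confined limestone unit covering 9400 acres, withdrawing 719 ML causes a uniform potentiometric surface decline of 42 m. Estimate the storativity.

A = 9400 acres = 3.804 × 10^7 m²
ΔV = 719 ML = 7.19 × 10^5 m³
S = ΔV / (A × Δh) = 7.19 × 10^5 m³ / (3.804 × 10^7 m² × 42 m) = 4.5 × 10^-4

S ≈ 4.5 × 10^-4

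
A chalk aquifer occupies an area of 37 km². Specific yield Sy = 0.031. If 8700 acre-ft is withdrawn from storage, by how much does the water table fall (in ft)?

Δh ≈ 30.7 ft

A = 37 km² = 3.7 × 10^7 m²
ΔV = 8700 acre-ft = 1.073 × 10^7 m³
Δh = ΔV / (Sy × A) = 1.073 × 10^7 m³ / (0.031 × 3.7 × 10^7 m²) = 9.356 m
Δh = 9.356 m = 30.7 ft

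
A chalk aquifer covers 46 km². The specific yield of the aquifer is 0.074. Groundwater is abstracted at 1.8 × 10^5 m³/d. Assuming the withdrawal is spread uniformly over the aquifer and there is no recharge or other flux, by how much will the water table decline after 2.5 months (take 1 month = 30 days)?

A = 46 km² = 4.6 × 10^7 m²
t = 2.5 months = 75 d
ΔV = Q × t = 1.8 × 10^5 m³/d × 75 d = 1.35 × 10^7 m³
Δh = ΔV / (Sy × A) = 1.35 × 10^7 / (0.074 × 4.6 × 10^7) = 3.966 m

Δh ≈ 3.97 m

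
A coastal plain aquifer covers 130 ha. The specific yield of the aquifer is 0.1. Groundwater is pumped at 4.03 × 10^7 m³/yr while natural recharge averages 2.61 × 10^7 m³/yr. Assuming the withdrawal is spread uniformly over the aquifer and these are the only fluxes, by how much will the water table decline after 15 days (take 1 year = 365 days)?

Δh ≈ 4.49 m

A = 130 ha = 1.3 × 10^6 m²
Net abstraction = 4.03 × 10^7 − 2.61 × 10^7 = 1.42 × 10^7 m³/yr
Q_net = 1.42 × 10^7 m³/yr = 38900 m³/d
ΔV = Q × t = 38900 m³/d × 15 d = 5.836 × 10^5 m³
Δh = ΔV / (Sy × A) = 5.836 × 10^5 / (0.1 × 1.3 × 10^6) = 4.489 m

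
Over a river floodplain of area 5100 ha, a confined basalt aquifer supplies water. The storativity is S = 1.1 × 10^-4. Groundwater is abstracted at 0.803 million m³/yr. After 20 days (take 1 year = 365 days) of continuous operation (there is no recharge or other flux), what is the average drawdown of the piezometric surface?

A = 5100 ha = 5.1 × 10^7 m²
Q = 0.803 million m³/yr = 2200 m³/d
ΔV = Q × t = 2200 m³/d × 20 d = 44000 m³
Δh = ΔV / (S × A) = 44000 / (1.1 × 10^-4 × 5.1 × 10^7) = 7.843 m

Δh ≈ 7.84 m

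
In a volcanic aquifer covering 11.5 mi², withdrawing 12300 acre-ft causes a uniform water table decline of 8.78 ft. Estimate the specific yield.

Sy ≈ 0.19

A = 11.5 mi² = 2.978 × 10^7 m²
Δh = 8.78 ft = 2.676 m
ΔV = 12300 acre-ft = 1.517 × 10^7 m³
Sy = ΔV / (A × Δh) = 1.517 × 10^7 m³ / (2.978 × 10^7 m² × 2.676 m) = 0.1903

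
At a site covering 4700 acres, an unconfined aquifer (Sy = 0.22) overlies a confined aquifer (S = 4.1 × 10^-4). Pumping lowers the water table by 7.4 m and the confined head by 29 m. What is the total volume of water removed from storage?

ΔV ≈ 3.12 × 10^7 m³

A = 4700 acres = 1.902 × 10^7 m²
Unconfined: ΔV_u = Sy × A × Δh_u = 0.22 × 1.902 × 10^7 × 7.4 = 3.096 × 10^7 m³
Confined: ΔV_c = S × A × Δh_c = 4.1 × 10^-4 × 1.902 × 10^7 × 29 = 2.262 × 10^5 m³
Total ΔV = 3.096 × 10^7 + 2.262 × 10^5 = 3.119 × 10^7 m³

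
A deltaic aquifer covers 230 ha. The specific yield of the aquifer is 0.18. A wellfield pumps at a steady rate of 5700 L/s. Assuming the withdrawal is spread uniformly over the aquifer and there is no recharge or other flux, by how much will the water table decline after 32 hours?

A = 230 ha = 2.3 × 10^6 m²
Q = 5700 L/s = 4.925 × 10^5 m³/d
t = 32 hours = 1.333 d
ΔV = Q × t = 4.925 × 10^5 m³/d × 1.333 d = 6.566 × 10^5 m³
Δh = ΔV / (Sy × A) = 6.566 × 10^5 / (0.18 × 2.3 × 10^6) = 1.586 m

Δh ≈ 1.59 m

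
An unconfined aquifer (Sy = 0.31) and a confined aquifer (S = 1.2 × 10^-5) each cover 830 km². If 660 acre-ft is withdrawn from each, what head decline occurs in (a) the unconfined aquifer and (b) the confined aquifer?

Δh_u ≈ 0.00316 m; Δh_c ≈ 81.7 m

A = 830 km² = 8.3 × 10^8 m²
ΔV = 660 acre-ft = 8.141 × 10^5 m³
Unconfined: Δh_u = ΔV/(Sy·A) = 8.141 × 10^5/(0.31 × 8.3 × 10^8) = 0.003164 m
Confined: Δh_c = ΔV/(S·A) = 8.141 × 10^5/(1.2 × 10^-5 × 8.3 × 10^8) = 81.74 m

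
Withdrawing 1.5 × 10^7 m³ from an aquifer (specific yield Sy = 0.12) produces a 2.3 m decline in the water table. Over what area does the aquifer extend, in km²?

A = ΔV / (Sy × Δh) = 1.5 × 10^7 / (0.12 × 2.3) = 5.435 × 10^7 m²
A = 5.435 × 10^7 m² = 54.35 km²

A ≈ 54.3 km²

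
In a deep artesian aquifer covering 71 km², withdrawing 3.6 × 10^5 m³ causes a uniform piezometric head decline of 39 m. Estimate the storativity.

A = 71 km² = 7.1 × 10^7 m²
S = ΔV / (A × Δh) = 3.6 × 10^5 m³ / (7.1 × 10^7 m² × 39 m) = 1.3 × 10^-4

S ≈ 1.3 × 10^-4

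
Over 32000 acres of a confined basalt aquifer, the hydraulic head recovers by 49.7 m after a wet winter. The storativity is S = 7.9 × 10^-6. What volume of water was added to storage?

A = 32000 acres = 1.295 × 10^8 m²
ΔV = S × A × Δh = 7.9 × 10^-6 × 1.295 × 10^8 m² × 49.7 m = 50850 m³

ΔV ≈ 50800 m³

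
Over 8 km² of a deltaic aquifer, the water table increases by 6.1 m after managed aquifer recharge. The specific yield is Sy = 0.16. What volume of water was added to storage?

ΔV ≈ 7.81 × 10^6 m³

A = 8 km² = 8 × 10^6 m²
ΔV = Sy × A × Δh = 0.16 × 8 × 10^6 m² × 6.1 m = 7.808 × 10^6 m³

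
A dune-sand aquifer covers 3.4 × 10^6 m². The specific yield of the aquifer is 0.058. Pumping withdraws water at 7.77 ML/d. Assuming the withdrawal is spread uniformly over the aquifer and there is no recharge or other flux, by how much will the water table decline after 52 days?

Δh ≈ 2.05 m

Q = 7.77 ML/d = 7770 m³/d
ΔV = Q × t = 7770 m³/d × 52 d = 4.04 × 10^5 m³
Δh = ΔV / (Sy × A) = 4.04 × 10^5 / (0.058 × 3.4 × 10^6) = 2.049 m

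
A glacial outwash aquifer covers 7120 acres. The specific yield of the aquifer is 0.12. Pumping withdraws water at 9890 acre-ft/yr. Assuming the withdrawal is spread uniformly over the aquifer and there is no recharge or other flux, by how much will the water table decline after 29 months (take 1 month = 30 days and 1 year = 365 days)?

Δh ≈ 8.41 m

A = 7120 acres = 2.881 × 10^7 m²
Q = 9890 acre-ft/yr = 33420 m³/d
t = 29 months = 870 d
ΔV = Q × t = 33420 m³/d × 870 d = 2.908 × 10^7 m³
Δh = ΔV / (Sy × A) = 2.908 × 10^7 / (0.12 × 2.881 × 10^7) = 8.41 m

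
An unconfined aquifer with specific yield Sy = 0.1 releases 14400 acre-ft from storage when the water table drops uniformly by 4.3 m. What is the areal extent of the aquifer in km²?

ΔV = 14400 acre-ft = 1.776 × 10^7 m³
A = ΔV / (Sy × Δh) = 1.776 × 10^7 / (0.1 × 4.3) = 4.131 × 10^7 m²
A = 4.131 × 10^7 m² = 41.31 km²

A ≈ 41.3 km²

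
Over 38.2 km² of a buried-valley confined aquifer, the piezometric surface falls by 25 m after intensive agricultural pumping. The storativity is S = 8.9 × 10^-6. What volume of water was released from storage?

A = 38.2 km² = 3.82 × 10^7 m²
ΔV = S × A × Δh = 8.9 × 10^-6 × 3.82 × 10^7 m² × 25 m = 8499 m³

ΔV ≈ 8500 m³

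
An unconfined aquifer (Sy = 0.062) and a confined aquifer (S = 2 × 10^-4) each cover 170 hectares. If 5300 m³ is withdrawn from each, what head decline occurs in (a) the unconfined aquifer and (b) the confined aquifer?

A = 170 hectares = 1.7 × 10^6 m²
Unconfined: Δh_u = ΔV/(Sy·A) = 5300/(0.062 × 1.7 × 10^6) = 0.05028 m
Confined: Δh_c = ΔV/(S·A) = 5300/(2 × 10^-4 × 1.7 × 10^6) = 15.59 m

Δh_u ≈ 0.0503 m; Δh_c ≈ 15.6 m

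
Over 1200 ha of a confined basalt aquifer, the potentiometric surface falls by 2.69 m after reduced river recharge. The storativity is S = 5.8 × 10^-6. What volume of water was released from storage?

A = 1200 ha = 1.2 × 10^7 m²
ΔV = S × A × Δh = 5.8 × 10^-6 × 1.2 × 10^7 m² × 2.69 m = 187.2 m³

ΔV ≈ 187 m³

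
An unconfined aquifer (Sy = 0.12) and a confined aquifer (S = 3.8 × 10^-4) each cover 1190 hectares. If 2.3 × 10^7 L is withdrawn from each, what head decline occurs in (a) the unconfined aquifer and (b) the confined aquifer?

A = 1190 hectares = 1.19 × 10^7 m²
ΔV = 2.3 × 10^7 L = 23000 m³
Unconfined: Δh_u = ΔV/(Sy·A) = 23000/(0.12 × 1.19 × 10^7) = 0.01611 m
Confined: Δh_c = ΔV/(S·A) = 23000/(3.8 × 10^-4 × 1.19 × 10^7) = 5.086 m

Δh_u ≈ 0.0161 m; Δh_c ≈ 5.09 m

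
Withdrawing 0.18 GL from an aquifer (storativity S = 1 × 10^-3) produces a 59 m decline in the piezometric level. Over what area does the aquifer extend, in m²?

A ≈ 3.05 × 10^6 m²

ΔV = 0.18 GL = 1.8 × 10^5 m³
A = ΔV / (S × Δh) = 1.8 × 10^5 / (0.001 × 59) = 3.051 × 10^6 m²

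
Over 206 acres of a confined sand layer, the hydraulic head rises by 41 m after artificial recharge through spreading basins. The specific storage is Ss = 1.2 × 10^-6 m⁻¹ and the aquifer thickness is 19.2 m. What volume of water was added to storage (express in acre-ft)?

ΔV ≈ 0.638 acre-ft

S = Ss × b = 1.2 × 10^-6 m⁻¹ × 19.2 m = 2.304 × 10^-5
A = 206 acres = 8.337 × 10^5 m²
ΔV = S × A × Δh = 2.304 × 10^-5 × 8.337 × 10^5 m² × 41 m = 787.5 m³
ΔV = 787.5 m³ = 0.6384 acre-ft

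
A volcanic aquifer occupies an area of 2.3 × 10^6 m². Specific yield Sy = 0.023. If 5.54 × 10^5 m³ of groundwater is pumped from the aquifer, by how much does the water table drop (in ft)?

Δh ≈ 34.4 ft

Δh = ΔV / (Sy × A) = 5.54 × 10^5 m³ / (0.023 × 2.3 × 10^6 m²) = 10.47 m
Δh = 10.47 m = 34.36 ft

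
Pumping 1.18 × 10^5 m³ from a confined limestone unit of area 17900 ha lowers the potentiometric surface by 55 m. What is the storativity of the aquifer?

S ≈ 1.2 × 10^-5

A = 17900 ha = 1.79 × 10^8 m²
S = ΔV / (A × Δh) = 1.18 × 10^5 m³ / (1.79 × 10^8 m² × 55 m) = 1.199 × 10^-5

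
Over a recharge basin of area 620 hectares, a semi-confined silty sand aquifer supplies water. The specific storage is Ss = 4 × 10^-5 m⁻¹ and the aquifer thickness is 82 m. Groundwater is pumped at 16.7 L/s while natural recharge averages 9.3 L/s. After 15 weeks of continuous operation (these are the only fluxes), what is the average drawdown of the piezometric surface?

Δh ≈ 3.3 m

S = Ss × b = 4 × 10^-5 m⁻¹ × 82 m = 3.28 × 10^-3
A = 620 hectares = 6.2 × 10^6 m²
Net abstraction = 16.7 − 9.3 = 7.4 L/s
Q_net = 7.4 L/s = 639.4 m³/d
t = 15 weeks = 105 d
ΔV = Q × t = 639.4 m³/d × 105 d = 67130 m³
Δh = ΔV / (S × A) = 67130 / (0.00328 × 6.2 × 10^6) = 3.301 m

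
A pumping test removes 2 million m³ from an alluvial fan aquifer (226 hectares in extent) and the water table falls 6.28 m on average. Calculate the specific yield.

A = 226 hectares = 2.26 × 10^6 m²
ΔV = 2 million m³ = 2 × 10^6 m³
Sy = ΔV / (A × Δh) = 2 × 10^6 m³ / (2.26 × 10^6 m² × 6.28 m) = 0.1409

Sy ≈ 0.14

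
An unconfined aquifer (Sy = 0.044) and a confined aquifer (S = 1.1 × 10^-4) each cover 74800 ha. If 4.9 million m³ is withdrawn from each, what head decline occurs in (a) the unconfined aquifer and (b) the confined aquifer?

Δh_u ≈ 0.149 m; Δh_c ≈ 59.6 m

A = 74800 ha = 7.48 × 10^8 m²
ΔV = 4.9 million m³ = 4.9 × 10^6 m³
Unconfined: Δh_u = ΔV/(Sy·A) = 4.9 × 10^6/(0.044 × 7.48 × 10^8) = 0.1489 m
Confined: Δh_c = ΔV/(S·A) = 4.9 × 10^6/(1.1 × 10^-4 × 7.48 × 10^8) = 59.55 m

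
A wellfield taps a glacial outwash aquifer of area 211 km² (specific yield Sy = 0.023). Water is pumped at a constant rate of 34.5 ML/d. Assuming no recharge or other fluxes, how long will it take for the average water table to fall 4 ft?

A = 211 km² = 2.11 × 10^8 m²
Δh = 4 ft = 1.219 m
ΔV = Sy × A × Δh = 0.023 × 2.11 × 10^8 × 1.219 = 5.917 × 10^6 m³
Q = 34.5 ML/d = 34500 m³/d
t = ΔV / Q = 5.917 × 10^6 m³ / 34500 m³/d = 171.5 d

t ≈ 172 days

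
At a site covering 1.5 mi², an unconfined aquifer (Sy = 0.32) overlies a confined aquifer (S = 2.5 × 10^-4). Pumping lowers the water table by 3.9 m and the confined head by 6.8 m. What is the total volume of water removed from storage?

A = 1.5 mi² = 3.885 × 10^6 m²
Unconfined: ΔV_u = Sy × A × Δh_u = 0.32 × 3.885 × 10^6 × 3.9 = 4.848 × 10^6 m³
Confined: ΔV_c = S × A × Δh_c = 2.5 × 10^-4 × 3.885 × 10^6 × 6.8 = 6604 m³
Total ΔV = 4.848 × 10^6 + 6604 = 4.855 × 10^6 m³

ΔV ≈ 4.86 × 10^6 m³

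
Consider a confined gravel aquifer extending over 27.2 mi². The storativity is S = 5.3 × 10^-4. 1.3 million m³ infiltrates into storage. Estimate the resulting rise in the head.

Δh ≈ 34.8 m

A = 27.2 mi² = 7.045 × 10^7 m²
ΔV = 1.3 million m³ = 1.3 × 10^6 m³
Δh = ΔV / (S × A) = 1.3 × 10^6 m³ / (5.3 × 10^-4 × 7.045 × 10^7 m²) = 34.82 m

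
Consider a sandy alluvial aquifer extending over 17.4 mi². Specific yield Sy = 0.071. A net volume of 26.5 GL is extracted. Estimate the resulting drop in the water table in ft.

A = 17.4 mi² = 4.507 × 10^7 m²
ΔV = 26.5 GL = 2.65 × 10^7 m³
Δh = ΔV / (Sy × A) = 2.65 × 10^7 m³ / (0.071 × 4.507 × 10^7 m²) = 8.282 m
Δh = 8.282 m = 27.17 ft

Δh ≈ 27.2 ft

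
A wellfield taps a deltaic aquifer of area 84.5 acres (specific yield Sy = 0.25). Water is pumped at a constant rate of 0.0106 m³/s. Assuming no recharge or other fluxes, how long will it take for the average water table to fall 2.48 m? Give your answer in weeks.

t ≈ 33.1 weeks

A = 84.5 acres = 3.42 × 10^5 m²
ΔV = Sy × A × Δh = 0.25 × 3.42 × 10^5 × 2.48 = 2.12 × 10^5 m³
Q = 0.0106 m³/s = 915.8 m³/d
t = ΔV / Q = 2.12 × 10^5 m³ / 915.8 m³/d = 231.5 d
t = 231.5 d ≈ 33.07 weeks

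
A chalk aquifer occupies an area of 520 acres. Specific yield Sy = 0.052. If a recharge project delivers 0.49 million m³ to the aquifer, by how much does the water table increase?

Δh ≈ 4.48 m

A = 520 acres = 2.104 × 10^6 m²
ΔV = 0.49 million m³ = 4.9 × 10^5 m³
Δh = ΔV / (Sy × A) = 4.9 × 10^5 m³ / (0.052 × 2.104 × 10^6 m²) = 4.478 m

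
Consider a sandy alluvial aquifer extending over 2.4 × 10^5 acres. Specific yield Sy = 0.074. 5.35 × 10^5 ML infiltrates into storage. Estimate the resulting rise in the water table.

A = 2.4 × 10^5 acres = 9.712 × 10^8 m²
ΔV = 5.35 × 10^5 ML = 5.35 × 10^8 m³
Δh = ΔV / (Sy × A) = 5.35 × 10^8 m³ / (0.074 × 9.712 × 10^8 m²) = 7.444 m

Δh ≈ 7.44 m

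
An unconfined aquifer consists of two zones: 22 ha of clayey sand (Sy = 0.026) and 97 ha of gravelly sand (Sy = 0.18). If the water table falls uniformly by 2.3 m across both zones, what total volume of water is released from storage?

A₁ = 22 ha = 2.2 × 10^5 m²; A₂ = 97 ha = 9.7 × 10^5 m²
ΔV₁ = 0.026 × 2.2 × 10^5 × 2.3 = 13160 m³
ΔV₂ = 0.18 × 9.7 × 10^5 × 2.3 = 4.016 × 10^5 m³
ΔV = ΔV₁ + ΔV₂ = 4.147 × 10^5 m³

ΔV ≈ 4.15 × 10^5 m³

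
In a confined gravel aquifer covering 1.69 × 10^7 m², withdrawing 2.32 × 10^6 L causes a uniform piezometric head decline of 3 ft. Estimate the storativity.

Δh = 3 ft = 0.9144 m
ΔV = 2.32 × 10^6 L = 2320 m³
S = ΔV / (A × Δh) = 2320 m³ / (1.69 × 10^7 m² × 0.9144 m) = 1.501 × 10^-4

S ≈ 1.5 × 10^-4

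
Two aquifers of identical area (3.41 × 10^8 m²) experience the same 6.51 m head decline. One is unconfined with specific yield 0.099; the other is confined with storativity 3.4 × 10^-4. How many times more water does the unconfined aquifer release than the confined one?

Unconfined: ΔV_u = Sy × A × Δh = 0.099 × 3.41 × 10^8 × 6.51 = 2.198 × 10^8 m³
Confined: ΔV_c = S × A × Δh = 3.4 × 10^-4 × 3.41 × 10^8 × 6.51 = 7.548 × 10^5 m³
Ratio = ΔV_u / ΔV_c = Sy / S = 0.099 / 3.4 × 10^-4 = 291.2

ΔV_u / ΔV_c ≈ 291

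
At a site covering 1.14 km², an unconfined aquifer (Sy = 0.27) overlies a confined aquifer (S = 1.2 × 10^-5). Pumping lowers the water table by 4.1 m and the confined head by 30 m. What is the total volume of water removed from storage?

A = 1.14 km² = 1.14 × 10^6 m²
Unconfined: ΔV_u = Sy × A × Δh_u = 0.27 × 1.14 × 10^6 × 4.1 = 1.262 × 10^6 m³
Confined: ΔV_c = S × A × Δh_c = 1.2 × 10^-5 × 1.14 × 10^6 × 30 = 410.4 m³
Total ΔV = 1.262 × 10^6 + 410.4 = 1.262 × 10^6 m³

ΔV ≈ 1.26 × 10^6 m³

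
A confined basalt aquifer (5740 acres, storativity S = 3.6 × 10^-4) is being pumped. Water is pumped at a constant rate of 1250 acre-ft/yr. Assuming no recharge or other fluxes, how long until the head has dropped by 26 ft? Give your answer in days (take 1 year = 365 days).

t ≈ 15.7 days

A = 5740 acres = 2.323 × 10^7 m²
Δh = 26 ft = 7.925 m
ΔV = S × A × Δh = 3.6 × 10^-4 × 2.323 × 10^7 × 7.925 = 66270 m³
Q = 1250 acre-ft/yr = 4224 m³/d
t = ΔV / Q = 66270 m³ / 4224 m³/d = 15.69 d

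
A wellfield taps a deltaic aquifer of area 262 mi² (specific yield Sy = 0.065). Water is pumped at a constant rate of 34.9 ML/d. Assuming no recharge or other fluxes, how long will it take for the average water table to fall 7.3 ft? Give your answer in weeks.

A = 262 mi² = 6.786 × 10^8 m²
Δh = 7.3 ft = 2.225 m
ΔV = Sy × A × Δh = 0.065 × 6.786 × 10^8 × 2.225 = 9.814 × 10^7 m³
Q = 34.9 ML/d = 34900 m³/d
t = ΔV / Q = 9.814 × 10^7 m³ / 34900 m³/d = 2812 d
t = 2812 d ≈ 401.7 weeks

t ≈ 402 weeks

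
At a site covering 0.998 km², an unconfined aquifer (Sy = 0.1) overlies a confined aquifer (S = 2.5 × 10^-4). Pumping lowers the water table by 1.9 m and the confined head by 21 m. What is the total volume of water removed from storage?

ΔV ≈ 1.95 × 10^5 m³

A = 0.998 km² = 9.98 × 10^5 m²
Unconfined: ΔV_u = Sy × A × Δh_u = 0.1 × 9.98 × 10^5 × 1.9 = 1.896 × 10^5 m³
Confined: ΔV_c = S × A × Δh_c = 2.5 × 10^-4 × 9.98 × 10^5 × 21 = 5240 m³
Total ΔV = 1.896 × 10^5 + 5240 = 1.949 × 10^5 m³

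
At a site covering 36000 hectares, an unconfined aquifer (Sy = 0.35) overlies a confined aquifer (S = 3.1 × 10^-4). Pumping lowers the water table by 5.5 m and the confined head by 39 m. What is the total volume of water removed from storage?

A = 36000 hectares = 3.6 × 10^8 m²
Unconfined: ΔV_u = Sy × A × Δh_u = 0.35 × 3.6 × 10^8 × 5.5 = 6.93 × 10^8 m³
Confined: ΔV_c = S × A × Δh_c = 3.1 × 10^-4 × 3.6 × 10^8 × 39 = 4.352 × 10^6 m³
Total ΔV = 6.93 × 10^8 + 4.352 × 10^6 = 6.974 × 10^8 m³

ΔV ≈ 6.97 × 10^8 m³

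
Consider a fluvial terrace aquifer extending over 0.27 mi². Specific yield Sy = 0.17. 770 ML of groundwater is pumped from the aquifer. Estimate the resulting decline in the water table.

A = 0.27 mi² = 6.993 × 10^5 m²
ΔV = 770 ML = 7.7 × 10^5 m³
Δh = ΔV / (Sy × A) = 7.7 × 10^5 m³ / (0.17 × 6.993 × 10^5 m²) = 6.477 m

Δh ≈ 6.48 m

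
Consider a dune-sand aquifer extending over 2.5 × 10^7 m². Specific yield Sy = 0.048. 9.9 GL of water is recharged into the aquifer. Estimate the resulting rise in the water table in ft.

ΔV = 9.9 GL = 9.9 × 10^6 m³
Δh = ΔV / (Sy × A) = 9.9 × 10^6 m³ / (0.048 × 2.5 × 10^7 m²) = 8.25 m
Δh = 8.25 m = 27.07 ft

Δh ≈ 27.1 ft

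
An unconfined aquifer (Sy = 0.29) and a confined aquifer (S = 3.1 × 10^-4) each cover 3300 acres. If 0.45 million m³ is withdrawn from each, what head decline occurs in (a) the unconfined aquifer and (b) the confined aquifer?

A = 3300 acres = 1.335 × 10^7 m²
ΔV = 0.45 million m³ = 4.5 × 10^5 m³
Unconfined: Δh_u = ΔV/(Sy·A) = 4.5 × 10^5/(0.29 × 1.335 × 10^7) = 0.1162 m
Confined: Δh_c = ΔV/(S·A) = 4.5 × 10^5/(3.1 × 10^-4 × 1.335 × 10^7) = 108.7 m

Δh_u ≈ 0.116 m; Δh_c ≈ 109 m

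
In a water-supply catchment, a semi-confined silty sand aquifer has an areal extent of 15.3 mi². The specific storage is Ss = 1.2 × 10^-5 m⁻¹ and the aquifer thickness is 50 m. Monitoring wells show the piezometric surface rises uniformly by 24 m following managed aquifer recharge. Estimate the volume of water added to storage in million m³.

ΔV ≈ 0.571 million m³

S = Ss × b = 1.2 × 10^-5 m⁻¹ × 50 m = 6 × 10^-4
A = 15.3 mi² = 3.963 × 10^7 m²
ΔV = S × A × Δh = 6 × 10^-4 × 3.963 × 10^7 m² × 24 m = 5.706 × 10^5 m³
ΔV = 5.706 × 10^5 m³ = 0.5706 million m³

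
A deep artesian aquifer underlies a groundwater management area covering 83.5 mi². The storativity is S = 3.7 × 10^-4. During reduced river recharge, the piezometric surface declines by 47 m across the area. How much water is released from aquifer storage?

A = 83.5 mi² = 2.163 × 10^8 m²
ΔV = S × A × Δh = 3.7 × 10^-4 × 2.163 × 10^8 m² × 47 m = 3.761 × 10^6 m³

ΔV ≈ 3.76 × 10^6 m³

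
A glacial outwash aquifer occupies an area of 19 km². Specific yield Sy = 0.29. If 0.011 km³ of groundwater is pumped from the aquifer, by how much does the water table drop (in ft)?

Δh ≈ 6.55 ft

A = 19 km² = 1.9 × 10^7 m²
ΔV = 0.011 km³ = 1.1 × 10^7 m³
Δh = ΔV / (Sy × A) = 1.1 × 10^7 m³ / (0.29 × 1.9 × 10^7 m²) = 1.996 m
Δh = 1.996 m = 6.55 ft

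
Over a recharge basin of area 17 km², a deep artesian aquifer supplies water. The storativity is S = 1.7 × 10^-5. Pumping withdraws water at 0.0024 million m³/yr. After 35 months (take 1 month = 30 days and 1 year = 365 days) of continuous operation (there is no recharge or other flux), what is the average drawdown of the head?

A = 17 km² = 1.7 × 10^7 m²
Q = 0.0024 million m³/yr = 6.575 m³/d
t = 35 months = 1050 d
ΔV = Q × t = 6.575 m³/d × 1050 d = 6904 m³
Δh = ΔV / (S × A) = 6904 / (1.7 × 10^-5 × 1.7 × 10^7) = 23.89 m

Δh ≈ 23.9 m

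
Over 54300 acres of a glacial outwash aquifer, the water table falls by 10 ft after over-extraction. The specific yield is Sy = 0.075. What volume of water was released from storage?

A = 54300 acres = 2.197 × 10^8 m²
Δh = 10 ft = 3.048 m
ΔV = Sy × A × Δh = 0.075 × 2.197 × 10^8 m² × 3.048 m = 5.023 × 10^7 m³

ΔV ≈ 5.02 × 10^7 m³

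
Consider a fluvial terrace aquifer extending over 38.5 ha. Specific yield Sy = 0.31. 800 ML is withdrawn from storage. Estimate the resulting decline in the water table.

Δh ≈ 6.7 m

A = 38.5 ha = 3.85 × 10^5 m²
ΔV = 800 ML = 8 × 10^5 m³
Δh = ΔV / (Sy × A) = 8 × 10^5 m³ / (0.31 × 3.85 × 10^5 m²) = 6.703 m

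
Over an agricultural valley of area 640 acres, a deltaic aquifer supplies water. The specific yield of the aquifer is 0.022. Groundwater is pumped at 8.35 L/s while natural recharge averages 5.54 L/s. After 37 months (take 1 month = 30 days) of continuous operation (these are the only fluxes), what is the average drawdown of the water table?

A = 640 acres = 2.59 × 10^6 m²
Net abstraction = 8.35 − 5.54 = 2.81 L/s
Q_net = 2.81 L/s = 242.8 m³/d
t = 37 months = 1110 d
ΔV = Q × t = 242.8 m³/d × 1110 d = 2.695 × 10^5 m³
Δh = ΔV / (Sy × A) = 2.695 × 10^5 / (0.022 × 2.59 × 10^6) = 4.73 m

Δh ≈ 4.73 m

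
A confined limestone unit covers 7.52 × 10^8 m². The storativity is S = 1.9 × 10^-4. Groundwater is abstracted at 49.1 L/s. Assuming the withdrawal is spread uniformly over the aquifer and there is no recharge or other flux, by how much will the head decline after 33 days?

Δh ≈ 0.98 m

Q = 49.1 L/s = 4242 m³/d
ΔV = Q × t = 4242 m³/d × 33 d = 1.4 × 10^5 m³
Δh = ΔV / (S × A) = 1.4 × 10^5 / (1.9 × 10^-4 × 7.52 × 10^8) = 0.9798 m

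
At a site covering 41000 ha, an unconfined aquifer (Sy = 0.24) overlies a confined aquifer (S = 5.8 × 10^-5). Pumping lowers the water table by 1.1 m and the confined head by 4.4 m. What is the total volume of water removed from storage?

A = 41000 ha = 4.1 × 10^8 m²
Unconfined: ΔV_u = Sy × A × Δh_u = 0.24 × 4.1 × 10^8 × 1.1 = 1.082 × 10^8 m³
Confined: ΔV_c = S × A × Δh_c = 5.8 × 10^-5 × 4.1 × 10^8 × 4.4 = 1.046 × 10^5 m³
Total ΔV = 1.082 × 10^8 + 1.046 × 10^5 = 1.083 × 10^8 m³

ΔV ≈ 1.08 × 10^8 m³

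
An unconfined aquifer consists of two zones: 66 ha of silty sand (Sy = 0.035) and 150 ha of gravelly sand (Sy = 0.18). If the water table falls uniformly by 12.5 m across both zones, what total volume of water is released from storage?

A₁ = 66 ha = 6.6 × 10^5 m²; A₂ = 150 ha = 1.5 × 10^6 m²
ΔV₁ = 0.035 × 6.6 × 10^5 × 12.5 = 2.888 × 10^5 m³
ΔV₂ = 0.18 × 1.5 × 10^6 × 12.5 = 3.375 × 10^6 m³
ΔV = ΔV₁ + ΔV₂ = 3.664 × 10^6 m³

ΔV ≈ 3.66 × 10^6 m³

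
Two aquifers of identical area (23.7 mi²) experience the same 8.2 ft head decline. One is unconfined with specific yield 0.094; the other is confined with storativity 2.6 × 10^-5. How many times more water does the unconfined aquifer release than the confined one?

A = 23.7 mi² = 6.138 × 10^7 m²
Δh = 8.2 ft = 2.499 m
Unconfined: ΔV_u = Sy × A × Δh = 0.094 × 6.138 × 10^7 × 2.499 = 1.442 × 10^7 m³
Confined: ΔV_c = S × A × Δh = 2.6 × 10^-5 × 6.138 × 10^7 × 2.499 = 3989 m³
Ratio = ΔV_u / ΔV_c = Sy / S = 0.094 / 2.6 × 10^-5 = 3615

ΔV_u / ΔV_c ≈ 3620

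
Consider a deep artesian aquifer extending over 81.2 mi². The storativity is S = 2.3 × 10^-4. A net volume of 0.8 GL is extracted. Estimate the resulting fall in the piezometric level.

A = 81.2 mi² = 2.103 × 10^8 m²
ΔV = 0.8 GL = 8 × 10^5 m³
Δh = ΔV / (S × A) = 8 × 10^5 m³ / (2.3 × 10^-4 × 2.103 × 10^8 m²) = 16.54 m

Δh ≈ 16.5 m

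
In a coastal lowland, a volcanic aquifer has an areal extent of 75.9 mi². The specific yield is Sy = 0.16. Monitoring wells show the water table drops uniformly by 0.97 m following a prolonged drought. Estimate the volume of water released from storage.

A = 75.9 mi² = 1.966 × 10^8 m²
ΔV = Sy × A × Δh = 0.16 × 1.966 × 10^8 m² × 0.97 m = 3.051 × 10^7 m³

ΔV ≈ 3.05 × 10^7 m³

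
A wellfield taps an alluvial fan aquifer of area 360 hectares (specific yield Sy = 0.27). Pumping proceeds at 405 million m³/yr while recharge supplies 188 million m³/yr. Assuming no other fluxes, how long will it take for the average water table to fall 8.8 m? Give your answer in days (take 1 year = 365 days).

A = 360 hectares = 3.6 × 10^6 m²
ΔV = Sy × A × Δh = 0.27 × 3.6 × 10^6 × 8.8 = 8.554 × 10^6 m³
Net withdrawal = 405 − 188 = 217 million m³/yr = 5.945 × 10^5 m³/d
t = ΔV / Q = 8.554 × 10^6 m³ / 5.945 × 10^5 m³/d = 14.39 d

t ≈ 14.4 days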